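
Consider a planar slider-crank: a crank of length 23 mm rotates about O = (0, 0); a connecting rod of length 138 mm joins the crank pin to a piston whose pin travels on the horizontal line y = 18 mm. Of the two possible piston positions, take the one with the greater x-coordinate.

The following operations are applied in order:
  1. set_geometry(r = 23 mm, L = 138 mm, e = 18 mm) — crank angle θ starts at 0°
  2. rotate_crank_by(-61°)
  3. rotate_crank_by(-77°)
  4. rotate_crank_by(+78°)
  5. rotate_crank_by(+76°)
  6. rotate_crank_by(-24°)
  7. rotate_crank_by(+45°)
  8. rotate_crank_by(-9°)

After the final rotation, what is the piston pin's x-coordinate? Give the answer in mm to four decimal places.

set_geometry: r = 23 mm, L = 138 mm, e = 18 mm; θ ← 0°
rotate_crank_by(-61°): θ ← 0° -61° = -61°
rotate_crank_by(-77°): θ ← -61° -77° = -138°
rotate_crank_by(+78°): θ ← -138° +78° = -60°
rotate_crank_by(+76°): θ ← -60° +76° = 16°
rotate_crank_by(-24°): θ ← 16° -24° = -8°
rotate_crank_by(+45°): θ ← -8° +45° = 37°
rotate_crank_by(-9°): θ ← 37° -9° = 28°
crank pin P = (r cos θ, r sin θ) = (20.307795, 10.797846)
h = r sin θ − e = 10.797846 − 18 = -7.202154
x = r cos θ + √(L² − h²) = 20.307795 + √(19044.0 − 51.8710) = 20.307795 + 137.811933 = 158.119728

158.1197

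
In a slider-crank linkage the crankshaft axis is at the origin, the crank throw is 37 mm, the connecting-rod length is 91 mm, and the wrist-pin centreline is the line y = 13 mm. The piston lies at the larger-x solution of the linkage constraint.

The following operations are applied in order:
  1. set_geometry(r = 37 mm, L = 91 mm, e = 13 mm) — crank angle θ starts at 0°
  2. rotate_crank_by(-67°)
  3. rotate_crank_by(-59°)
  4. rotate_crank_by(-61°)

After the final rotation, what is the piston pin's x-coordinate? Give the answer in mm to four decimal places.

set_geometry: r = 37 mm, L = 91 mm, e = 13 mm; θ ← 0°
rotate_crank_by(-67°): θ ← 0° -67° = -67°
rotate_crank_by(-59°): θ ← -67° -59° = -126°
rotate_crank_by(-61°): θ ← -126° -61° = -187°
crank pin P = (r cos θ, r sin θ) = (-36.724208, 4.509166)
h = r sin θ − e = 4.509166 − 13 = -8.490834
x = r cos θ + √(L² − h²) = -36.724208 + √(8281.0 − 72.0943) = -36.724208 + 90.603012 = 53.878804

53.8788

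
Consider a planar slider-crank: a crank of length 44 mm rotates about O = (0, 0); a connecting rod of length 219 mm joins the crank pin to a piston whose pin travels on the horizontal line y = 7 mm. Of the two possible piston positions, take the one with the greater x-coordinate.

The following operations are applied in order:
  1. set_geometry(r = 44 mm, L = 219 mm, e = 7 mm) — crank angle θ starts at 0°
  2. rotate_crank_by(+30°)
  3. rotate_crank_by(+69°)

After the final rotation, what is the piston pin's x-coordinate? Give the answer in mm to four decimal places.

209.0608

set_geometry: r = 44 mm, L = 219 mm, e = 7 mm; θ ← 0°
rotate_crank_by(+30°): θ ← 0° +30° = 30°
rotate_crank_by(+69°): θ ← 30° +69° = 99°
crank pin P = (r cos θ, r sin θ) = (-6.883116, 43.458287)
h = r sin θ − e = 43.458287 − 7 = 36.458287
x = r cos θ + √(L² − h²) = -6.883116 + √(47961.0 − 1329.2067) = -6.883116 + 215.943959 = 209.060842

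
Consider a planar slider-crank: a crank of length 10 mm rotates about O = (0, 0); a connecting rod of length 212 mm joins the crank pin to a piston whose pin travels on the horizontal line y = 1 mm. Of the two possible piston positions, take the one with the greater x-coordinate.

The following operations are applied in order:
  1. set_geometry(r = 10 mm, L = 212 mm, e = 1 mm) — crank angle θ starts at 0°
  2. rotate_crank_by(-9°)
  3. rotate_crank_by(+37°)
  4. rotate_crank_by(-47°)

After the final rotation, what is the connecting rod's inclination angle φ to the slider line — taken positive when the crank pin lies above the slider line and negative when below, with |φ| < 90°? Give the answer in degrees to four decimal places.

set_geometry: r = 10 mm, L = 212 mm, e = 1 mm; θ ← 0°
rotate_crank_by(-9°): θ ← 0° -9° = -9°
rotate_crank_by(+37°): θ ← -9° +37° = 28°
rotate_crank_by(-47°): θ ← 28° -47° = -19°
crank pin P = (r cos θ, r sin θ) = (9.455186, -3.255682)
h = r sin θ − e = -3.255682 − 1 = -4.255682
sin φ = h / L = -4.255682 / 212 = -0.02007397
φ = arcsin(-0.02007397) = -1.150231°

-1.1502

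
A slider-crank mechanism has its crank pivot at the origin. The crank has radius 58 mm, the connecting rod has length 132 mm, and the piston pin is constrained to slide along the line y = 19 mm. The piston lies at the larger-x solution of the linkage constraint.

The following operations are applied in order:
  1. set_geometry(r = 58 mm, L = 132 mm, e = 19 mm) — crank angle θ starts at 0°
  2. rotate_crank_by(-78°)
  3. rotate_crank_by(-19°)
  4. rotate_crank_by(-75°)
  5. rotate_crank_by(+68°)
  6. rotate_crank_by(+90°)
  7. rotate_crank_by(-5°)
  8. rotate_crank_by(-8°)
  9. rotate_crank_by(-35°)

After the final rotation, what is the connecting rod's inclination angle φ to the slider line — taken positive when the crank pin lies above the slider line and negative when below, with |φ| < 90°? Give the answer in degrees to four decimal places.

-32.1340

set_geometry: r = 58 mm, L = 132 mm, e = 19 mm; θ ← 0°
rotate_crank_by(-78°): θ ← 0° -78° = -78°
rotate_crank_by(-19°): θ ← -78° -19° = -97°
rotate_crank_by(-75°): θ ← -97° -75° = -172°
rotate_crank_by(+68°): θ ← -172° +68° = -104°
rotate_crank_by(+90°): θ ← -104° +90° = -14°
rotate_crank_by(-5°): θ ← -14° -5° = -19°
rotate_crank_by(-8°): θ ← -19° -8° = -27°
rotate_crank_by(-35°): θ ← -27° -35° = -62°
crank pin P = (r cos θ, r sin θ) = (27.229351, -51.210960)
h = r sin θ − e = -51.210960 − 19 = -70.210960
sin φ = h / L = -70.210960 / 132 = -0.53190122
φ = arcsin(-0.53190122) = -32.134002°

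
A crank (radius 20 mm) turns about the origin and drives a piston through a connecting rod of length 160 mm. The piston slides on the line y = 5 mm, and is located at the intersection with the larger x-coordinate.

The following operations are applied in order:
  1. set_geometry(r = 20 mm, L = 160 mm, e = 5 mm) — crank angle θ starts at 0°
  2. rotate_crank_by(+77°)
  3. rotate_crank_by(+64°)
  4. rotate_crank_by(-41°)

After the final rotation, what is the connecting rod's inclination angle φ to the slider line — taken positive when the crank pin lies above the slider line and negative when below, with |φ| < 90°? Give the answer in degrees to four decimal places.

5.2701

set_geometry: r = 20 mm, L = 160 mm, e = 5 mm; θ ← 0°
rotate_crank_by(+77°): θ ← 0° +77° = 77°
rotate_crank_by(+64°): θ ← 77° +64° = 141°
rotate_crank_by(-41°): θ ← 141° -41° = 100°
crank pin P = (r cos θ, r sin θ) = (-3.472964, 19.696155)
h = r sin θ − e = 19.696155 − 5 = 14.696155
sin φ = h / L = 14.696155 / 160 = 0.09185097
φ = arcsin(0.09185097) = 5.270101°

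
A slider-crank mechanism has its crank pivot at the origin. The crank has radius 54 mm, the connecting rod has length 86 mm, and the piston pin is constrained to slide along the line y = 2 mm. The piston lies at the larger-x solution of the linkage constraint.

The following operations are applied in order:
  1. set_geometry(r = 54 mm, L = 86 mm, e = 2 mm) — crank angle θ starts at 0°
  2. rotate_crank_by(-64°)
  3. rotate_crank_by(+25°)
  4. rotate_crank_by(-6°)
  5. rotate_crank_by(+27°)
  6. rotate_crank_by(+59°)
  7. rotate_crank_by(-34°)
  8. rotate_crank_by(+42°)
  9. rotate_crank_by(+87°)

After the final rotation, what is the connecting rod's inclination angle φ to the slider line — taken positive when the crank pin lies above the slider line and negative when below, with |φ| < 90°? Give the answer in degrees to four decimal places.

set_geometry: r = 54 mm, L = 86 mm, e = 2 mm; θ ← 0°
rotate_crank_by(-64°): θ ← 0° -64° = -64°
rotate_crank_by(+25°): θ ← -64° +25° = -39°
rotate_crank_by(-6°): θ ← -39° -6° = -45°
rotate_crank_by(+27°): θ ← -45° +27° = -18°
rotate_crank_by(+59°): θ ← -18° +59° = 41°
rotate_crank_by(-34°): θ ← 41° -34° = 7°
rotate_crank_by(+42°): θ ← 7° +42° = 49°
rotate_crank_by(+87°): θ ← 49° +87° = 136°
crank pin P = (r cos θ, r sin θ) = (-38.844349, 37.511552)
h = r sin θ − e = 37.511552 − 2 = 35.511552
sin φ = h / L = 35.511552 / 86 = 0.41292502
φ = arcsin(0.41292502) = 24.388713°

24.3887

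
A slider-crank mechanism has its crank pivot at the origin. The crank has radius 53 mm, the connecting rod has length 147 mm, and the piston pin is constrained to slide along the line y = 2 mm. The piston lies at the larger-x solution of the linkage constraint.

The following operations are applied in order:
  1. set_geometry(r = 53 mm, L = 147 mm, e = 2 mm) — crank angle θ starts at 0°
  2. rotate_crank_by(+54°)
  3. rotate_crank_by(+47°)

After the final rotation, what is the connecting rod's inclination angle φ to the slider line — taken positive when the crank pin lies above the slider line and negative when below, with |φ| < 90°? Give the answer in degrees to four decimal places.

set_geometry: r = 53 mm, L = 147 mm, e = 2 mm; θ ← 0°
rotate_crank_by(+54°): θ ← 0° +54° = 54°
rotate_crank_by(+47°): θ ← 54° +47° = 101°
crank pin P = (r cos θ, r sin θ) = (-10.112877, 52.026241)
h = r sin θ − e = 52.026241 − 2 = 50.026241
sin φ = h / L = 50.026241 / 147 = 0.34031456
φ = arcsin(0.34031456) = 19.896040°

19.8960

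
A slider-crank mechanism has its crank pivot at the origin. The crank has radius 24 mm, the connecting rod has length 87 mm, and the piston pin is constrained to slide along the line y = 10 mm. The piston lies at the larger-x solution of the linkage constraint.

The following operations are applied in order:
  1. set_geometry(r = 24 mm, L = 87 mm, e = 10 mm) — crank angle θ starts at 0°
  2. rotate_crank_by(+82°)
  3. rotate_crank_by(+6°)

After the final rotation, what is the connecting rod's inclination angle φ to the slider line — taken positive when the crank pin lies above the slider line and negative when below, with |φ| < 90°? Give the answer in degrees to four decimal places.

set_geometry: r = 24 mm, L = 87 mm, e = 10 mm; θ ← 0°
rotate_crank_by(+82°): θ ← 0° +82° = 82°
rotate_crank_by(+6°): θ ← 82° +6° = 88°
crank pin P = (r cos θ, r sin θ) = (0.837588, 23.985380)
h = r sin θ − e = 23.985380 − 10 = 13.985380
sin φ = h / L = 13.985380 / 87 = 0.16075149
φ = arcsin(0.16075149) = 9.250518°

9.2505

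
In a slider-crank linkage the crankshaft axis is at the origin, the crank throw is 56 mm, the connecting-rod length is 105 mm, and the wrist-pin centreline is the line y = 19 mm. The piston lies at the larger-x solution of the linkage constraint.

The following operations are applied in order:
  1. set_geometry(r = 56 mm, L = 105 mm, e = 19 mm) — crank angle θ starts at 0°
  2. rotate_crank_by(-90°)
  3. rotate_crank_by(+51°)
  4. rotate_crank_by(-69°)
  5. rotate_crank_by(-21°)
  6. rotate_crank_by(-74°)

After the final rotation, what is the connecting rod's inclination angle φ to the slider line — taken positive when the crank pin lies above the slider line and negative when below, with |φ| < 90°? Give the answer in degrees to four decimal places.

1.5723

set_geometry: r = 56 mm, L = 105 mm, e = 19 mm; θ ← 0°
rotate_crank_by(-90°): θ ← 0° -90° = -90°
rotate_crank_by(+51°): θ ← -90° +51° = -39°
rotate_crank_by(-69°): θ ← -39° -69° = -108°
rotate_crank_by(-21°): θ ← -108° -21° = -129°
rotate_crank_by(-74°): θ ← -129° -74° = -203°
crank pin P = (r cos θ, r sin θ) = (-51.548272, 21.880943)
h = r sin θ − e = 21.880943 − 19 = 2.880943
sin φ = h / L = 2.880943 / 105 = 0.02743755
φ = arcsin(0.02743755) = 1.572253°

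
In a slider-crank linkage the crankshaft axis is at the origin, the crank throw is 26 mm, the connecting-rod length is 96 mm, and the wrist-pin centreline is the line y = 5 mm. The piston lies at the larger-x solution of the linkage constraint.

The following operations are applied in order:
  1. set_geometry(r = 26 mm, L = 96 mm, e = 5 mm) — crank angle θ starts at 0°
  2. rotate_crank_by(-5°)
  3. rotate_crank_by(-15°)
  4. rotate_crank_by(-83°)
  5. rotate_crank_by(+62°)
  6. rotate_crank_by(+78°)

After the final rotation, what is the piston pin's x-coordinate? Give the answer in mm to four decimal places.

116.1723

set_geometry: r = 26 mm, L = 96 mm, e = 5 mm; θ ← 0°
rotate_crank_by(-5°): θ ← 0° -5° = -5°
rotate_crank_by(-15°): θ ← -5° -15° = -20°
rotate_crank_by(-83°): θ ← -20° -83° = -103°
rotate_crank_by(+62°): θ ← -103° +62° = -41°
rotate_crank_by(+78°): θ ← -41° +78° = 37°
crank pin P = (r cos θ, r sin θ) = (20.764523, 15.647191)
h = r sin θ − e = 15.647191 − 5 = 10.647191
x = r cos θ + √(L² − h²) = 20.764523 + √(9216.0 − 113.3627) = 20.764523 + 95.407743 = 116.172266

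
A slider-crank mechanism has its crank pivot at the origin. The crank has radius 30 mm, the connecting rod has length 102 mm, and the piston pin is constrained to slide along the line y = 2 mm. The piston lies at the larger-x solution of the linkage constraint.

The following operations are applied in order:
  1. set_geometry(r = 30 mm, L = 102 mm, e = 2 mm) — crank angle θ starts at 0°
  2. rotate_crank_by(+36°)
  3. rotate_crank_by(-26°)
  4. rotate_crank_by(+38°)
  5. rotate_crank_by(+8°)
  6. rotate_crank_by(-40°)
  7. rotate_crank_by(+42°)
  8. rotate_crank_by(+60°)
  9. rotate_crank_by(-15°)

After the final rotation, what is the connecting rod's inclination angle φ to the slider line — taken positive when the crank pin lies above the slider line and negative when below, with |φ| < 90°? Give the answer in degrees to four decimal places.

15.4841

set_geometry: r = 30 mm, L = 102 mm, e = 2 mm; θ ← 0°
rotate_crank_by(+36°): θ ← 0° +36° = 36°
rotate_crank_by(-26°): θ ← 36° -26° = 10°
rotate_crank_by(+38°): θ ← 10° +38° = 48°
rotate_crank_by(+8°): θ ← 48° +8° = 56°
rotate_crank_by(-40°): θ ← 56° -40° = 16°
rotate_crank_by(+42°): θ ← 16° +42° = 58°
rotate_crank_by(+60°): θ ← 58° +60° = 118°
rotate_crank_by(-15°): θ ← 118° -15° = 103°
crank pin P = (r cos θ, r sin θ) = (-6.748532, 29.231102)
h = r sin θ − e = 29.231102 − 2 = 27.231102
sin φ = h / L = 27.231102 / 102 = 0.26697159
φ = arcsin(0.26697159) = 15.484138°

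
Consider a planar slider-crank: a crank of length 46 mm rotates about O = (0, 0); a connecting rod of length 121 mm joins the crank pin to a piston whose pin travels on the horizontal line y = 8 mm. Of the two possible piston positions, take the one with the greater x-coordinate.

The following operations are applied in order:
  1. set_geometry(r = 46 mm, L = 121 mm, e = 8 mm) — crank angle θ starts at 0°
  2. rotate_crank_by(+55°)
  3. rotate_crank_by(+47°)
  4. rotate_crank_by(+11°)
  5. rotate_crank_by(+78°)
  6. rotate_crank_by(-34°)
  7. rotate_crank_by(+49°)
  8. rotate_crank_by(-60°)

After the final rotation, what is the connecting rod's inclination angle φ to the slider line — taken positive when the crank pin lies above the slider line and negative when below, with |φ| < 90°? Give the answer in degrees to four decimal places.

set_geometry: r = 46 mm, L = 121 mm, e = 8 mm; θ ← 0°
rotate_crank_by(+55°): θ ← 0° +55° = 55°
rotate_crank_by(+47°): θ ← 55° +47° = 102°
rotate_crank_by(+11°): θ ← 102° +11° = 113°
rotate_crank_by(+78°): θ ← 113° +78° = 191°
rotate_crank_by(-34°): θ ← 191° -34° = 157°
rotate_crank_by(+49°): θ ← 157° +49° = 206°
rotate_crank_by(-60°): θ ← 206° -60° = 146°
crank pin P = (r cos θ, r sin θ) = (-38.135728, 25.722874)
h = r sin θ − e = 25.722874 − 8 = 17.722874
sin φ = h / L = 17.722874 / 121 = 0.14647003
φ = arcsin(0.14647003) = 8.422415°

8.4224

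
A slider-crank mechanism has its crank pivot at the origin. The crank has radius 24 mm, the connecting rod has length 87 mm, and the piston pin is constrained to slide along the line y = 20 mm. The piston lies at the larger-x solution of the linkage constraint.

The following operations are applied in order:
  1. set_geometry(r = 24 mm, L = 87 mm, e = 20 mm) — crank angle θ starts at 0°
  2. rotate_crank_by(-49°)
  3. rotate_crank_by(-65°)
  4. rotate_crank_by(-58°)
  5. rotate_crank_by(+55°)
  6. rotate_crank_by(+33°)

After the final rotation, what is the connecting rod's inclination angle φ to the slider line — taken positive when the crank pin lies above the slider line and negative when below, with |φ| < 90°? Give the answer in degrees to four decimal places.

-30.2806

set_geometry: r = 24 mm, L = 87 mm, e = 20 mm; θ ← 0°
rotate_crank_by(-49°): θ ← 0° -49° = -49°
rotate_crank_by(-65°): θ ← -49° -65° = -114°
rotate_crank_by(-58°): θ ← -114° -58° = -172°
rotate_crank_by(+55°): θ ← -172° +55° = -117°
rotate_crank_by(+33°): θ ← -117° +33° = -84°
crank pin P = (r cos θ, r sin θ) = (2.508683, -23.868525)
h = r sin θ − e = -23.868525 − 20 = -43.868525
sin φ = h / L = -43.868525 / 87 = -0.50423593
φ = arcsin(-0.50423593) = -30.280644°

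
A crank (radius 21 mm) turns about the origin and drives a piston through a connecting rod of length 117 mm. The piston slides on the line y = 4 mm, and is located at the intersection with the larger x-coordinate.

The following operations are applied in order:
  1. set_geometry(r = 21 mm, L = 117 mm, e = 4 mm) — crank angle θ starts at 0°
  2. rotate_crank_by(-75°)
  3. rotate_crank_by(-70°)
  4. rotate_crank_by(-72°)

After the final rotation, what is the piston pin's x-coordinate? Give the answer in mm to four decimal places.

set_geometry: r = 21 mm, L = 117 mm, e = 4 mm; θ ← 0°
rotate_crank_by(-75°): θ ← 0° -75° = -75°
rotate_crank_by(-70°): θ ← -75° -70° = -145°
rotate_crank_by(-72°): θ ← -145° -72° = -217°
crank pin P = (r cos θ, r sin θ) = (-16.771346, 12.638115)
h = r sin θ − e = 12.638115 − 4 = 8.638115
x = r cos θ + √(L² − h²) = -16.771346 + √(13689.0 − 74.6170) = -16.771346 + 116.680688 = 99.909342

99.9093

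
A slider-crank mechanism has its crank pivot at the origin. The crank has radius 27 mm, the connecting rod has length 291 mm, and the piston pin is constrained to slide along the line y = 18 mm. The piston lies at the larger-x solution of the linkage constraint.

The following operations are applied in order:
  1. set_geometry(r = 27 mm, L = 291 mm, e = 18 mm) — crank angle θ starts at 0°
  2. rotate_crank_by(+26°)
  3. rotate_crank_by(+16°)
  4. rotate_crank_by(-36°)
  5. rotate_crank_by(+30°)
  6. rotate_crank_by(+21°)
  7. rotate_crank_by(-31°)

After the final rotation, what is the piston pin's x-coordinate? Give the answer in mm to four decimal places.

315.2021

set_geometry: r = 27 mm, L = 291 mm, e = 18 mm; θ ← 0°
rotate_crank_by(+26°): θ ← 0° +26° = 26°
rotate_crank_by(+16°): θ ← 26° +16° = 42°
rotate_crank_by(-36°): θ ← 42° -36° = 6°
rotate_crank_by(+30°): θ ← 6° +30° = 36°
rotate_crank_by(+21°): θ ← 36° +21° = 57°
rotate_crank_by(-31°): θ ← 57° -31° = 26°
crank pin P = (r cos θ, r sin θ) = (24.267439, 11.836021)
h = r sin θ − e = 11.836021 − 18 = -6.163979
x = r cos θ + √(L² − h²) = 24.267439 + √(84681.0 − 37.9946) = 24.267439 + 290.934710 = 315.202149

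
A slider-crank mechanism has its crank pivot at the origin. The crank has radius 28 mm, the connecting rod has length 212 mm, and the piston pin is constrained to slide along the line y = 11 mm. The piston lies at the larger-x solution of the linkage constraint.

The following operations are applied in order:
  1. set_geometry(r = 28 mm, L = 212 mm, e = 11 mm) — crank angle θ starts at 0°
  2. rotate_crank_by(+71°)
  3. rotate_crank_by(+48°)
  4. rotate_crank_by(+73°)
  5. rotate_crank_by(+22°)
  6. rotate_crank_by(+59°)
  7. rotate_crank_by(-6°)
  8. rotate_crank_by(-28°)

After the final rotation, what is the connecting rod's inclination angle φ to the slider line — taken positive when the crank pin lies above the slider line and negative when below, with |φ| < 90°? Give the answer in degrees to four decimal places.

-9.5029

set_geometry: r = 28 mm, L = 212 mm, e = 11 mm; θ ← 0°
rotate_crank_by(+71°): θ ← 0° +71° = 71°
rotate_crank_by(+48°): θ ← 71° +48° = 119°
rotate_crank_by(+73°): θ ← 119° +73° = 192°
rotate_crank_by(+22°): θ ← 192° +22° = 214°
rotate_crank_by(+59°): θ ← 214° +59° = 273°
rotate_crank_by(-6°): θ ← 273° -6° = 267°
rotate_crank_by(-28°): θ ← 267° -28° = 239°
crank pin P = (r cos θ, r sin θ) = (-14.421066, -24.000684)
h = r sin θ − e = -24.000684 − 11 = -35.000684
sin φ = h / L = -35.000684 / 212 = -0.16509757
φ = arcsin(-0.16509757) = -9.502902°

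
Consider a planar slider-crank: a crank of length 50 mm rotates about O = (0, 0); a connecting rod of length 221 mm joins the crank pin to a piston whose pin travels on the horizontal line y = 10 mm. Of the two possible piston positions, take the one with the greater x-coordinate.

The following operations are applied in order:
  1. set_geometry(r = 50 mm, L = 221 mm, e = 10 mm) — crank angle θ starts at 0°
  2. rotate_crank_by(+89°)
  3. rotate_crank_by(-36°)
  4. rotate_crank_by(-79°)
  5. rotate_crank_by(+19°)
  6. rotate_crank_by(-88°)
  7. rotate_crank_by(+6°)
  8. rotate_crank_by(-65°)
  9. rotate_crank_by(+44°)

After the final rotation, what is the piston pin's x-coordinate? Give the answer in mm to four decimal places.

196.4259

set_geometry: r = 50 mm, L = 221 mm, e = 10 mm; θ ← 0°
rotate_crank_by(+89°): θ ← 0° +89° = 89°
rotate_crank_by(-36°): θ ← 89° -36° = 53°
rotate_crank_by(-79°): θ ← 53° -79° = -26°
rotate_crank_by(+19°): θ ← -26° +19° = -7°
rotate_crank_by(-88°): θ ← -7° -88° = -95°
rotate_crank_by(+6°): θ ← -95° +6° = -89°
rotate_crank_by(-65°): θ ← -89° -65° = -154°
rotate_crank_by(+44°): θ ← -154° +44° = -110°
crank pin P = (r cos θ, r sin θ) = (-17.101007, -46.984631)
h = r sin θ − e = -46.984631 − 10 = -56.984631
x = r cos θ + √(L² − h²) = -17.101007 + √(48841.0 − 3247.2482) = -17.101007 + 213.526935 = 196.425927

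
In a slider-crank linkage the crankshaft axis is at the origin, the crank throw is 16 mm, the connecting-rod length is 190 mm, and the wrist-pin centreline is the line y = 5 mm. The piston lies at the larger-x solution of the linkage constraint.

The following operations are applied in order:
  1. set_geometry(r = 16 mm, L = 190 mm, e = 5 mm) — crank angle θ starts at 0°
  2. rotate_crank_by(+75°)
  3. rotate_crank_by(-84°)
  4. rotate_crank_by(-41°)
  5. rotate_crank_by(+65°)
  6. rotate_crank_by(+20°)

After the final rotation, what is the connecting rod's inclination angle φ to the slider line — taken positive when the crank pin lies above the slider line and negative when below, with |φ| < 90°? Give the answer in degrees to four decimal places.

1.2598

set_geometry: r = 16 mm, L = 190 mm, e = 5 mm; θ ← 0°
rotate_crank_by(+75°): θ ← 0° +75° = 75°
rotate_crank_by(-84°): θ ← 75° -84° = -9°
rotate_crank_by(-41°): θ ← -9° -41° = -50°
rotate_crank_by(+65°): θ ← -50° +65° = 15°
rotate_crank_by(+20°): θ ← 15° +20° = 35°
crank pin P = (r cos θ, r sin θ) = (13.106433, 9.177223)
h = r sin θ − e = 9.177223 − 5 = 4.177223
sin φ = h / L = 4.177223 / 190 = 0.02198538
φ = arcsin(0.02198538) = 1.259771°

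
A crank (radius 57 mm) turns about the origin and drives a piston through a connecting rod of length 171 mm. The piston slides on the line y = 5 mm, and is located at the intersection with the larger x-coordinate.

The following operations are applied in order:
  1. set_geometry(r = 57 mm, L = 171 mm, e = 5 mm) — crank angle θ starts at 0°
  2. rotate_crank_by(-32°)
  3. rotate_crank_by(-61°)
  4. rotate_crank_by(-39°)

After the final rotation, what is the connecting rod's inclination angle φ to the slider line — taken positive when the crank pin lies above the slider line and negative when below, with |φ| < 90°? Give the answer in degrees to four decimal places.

-16.0785

set_geometry: r = 57 mm, L = 171 mm, e = 5 mm; θ ← 0°
rotate_crank_by(-32°): θ ← 0° -32° = -32°
rotate_crank_by(-61°): θ ← -32° -61° = -93°
rotate_crank_by(-39°): θ ← -93° -39° = -132°
crank pin P = (r cos θ, r sin θ) = (-38.140445, -42.359255)
h = r sin θ − e = -42.359255 − 5 = -47.359255
sin φ = h / L = -47.359255 / 171 = -0.27695471
φ = arcsin(-0.27695471) = -16.078536°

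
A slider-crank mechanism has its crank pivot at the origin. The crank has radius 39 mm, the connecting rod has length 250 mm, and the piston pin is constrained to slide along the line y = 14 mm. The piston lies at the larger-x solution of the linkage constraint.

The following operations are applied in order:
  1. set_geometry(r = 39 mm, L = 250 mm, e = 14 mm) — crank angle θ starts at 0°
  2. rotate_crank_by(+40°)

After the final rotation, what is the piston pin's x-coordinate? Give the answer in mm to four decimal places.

279.6306

set_geometry: r = 39 mm, L = 250 mm, e = 14 mm; θ ← 0°
rotate_crank_by(+40°): θ ← 0° +40° = 40°
crank pin P = (r cos θ, r sin θ) = (29.875733, 25.068717)
h = r sin θ − e = 25.068717 − 14 = 11.068717
x = r cos θ + √(L² − h²) = 29.875733 + √(62500.0 − 122.5165) = 29.875733 + 249.754847 = 279.630580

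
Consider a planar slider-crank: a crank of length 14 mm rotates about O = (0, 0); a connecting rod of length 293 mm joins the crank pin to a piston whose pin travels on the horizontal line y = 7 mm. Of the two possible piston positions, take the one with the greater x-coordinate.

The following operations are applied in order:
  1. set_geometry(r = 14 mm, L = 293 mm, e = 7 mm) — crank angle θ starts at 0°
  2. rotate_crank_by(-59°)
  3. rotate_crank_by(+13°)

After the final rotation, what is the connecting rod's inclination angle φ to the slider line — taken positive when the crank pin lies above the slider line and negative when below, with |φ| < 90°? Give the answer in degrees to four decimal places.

-3.3401

set_geometry: r = 14 mm, L = 293 mm, e = 7 mm; θ ← 0°
rotate_crank_by(-59°): θ ← 0° -59° = -59°
rotate_crank_by(+13°): θ ← -59° +13° = -46°
crank pin P = (r cos θ, r sin θ) = (9.725217, -10.070757)
h = r sin θ − e = -10.070757 − 7 = -17.070757
sin φ = h / L = -17.070757 / 293 = -0.05826197
φ = arcsin(-0.05826197) = -3.340056°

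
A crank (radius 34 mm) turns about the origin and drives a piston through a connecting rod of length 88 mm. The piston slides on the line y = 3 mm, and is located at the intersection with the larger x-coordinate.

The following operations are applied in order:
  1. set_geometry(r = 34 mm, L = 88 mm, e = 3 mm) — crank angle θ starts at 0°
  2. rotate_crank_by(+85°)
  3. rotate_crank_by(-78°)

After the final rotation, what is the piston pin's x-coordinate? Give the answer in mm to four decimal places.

121.7391

set_geometry: r = 34 mm, L = 88 mm, e = 3 mm; θ ← 0°
rotate_crank_by(+85°): θ ← 0° +85° = 85°
rotate_crank_by(-78°): θ ← 85° -78° = 7°
crank pin P = (r cos θ, r sin θ) = (33.746569, 4.143558)
h = r sin θ − e = 4.143558 − 3 = 1.143558
x = r cos θ + √(L² − h²) = 33.746569 + √(7744.0 − 1.3077) = 33.746569 + 87.992569 = 121.739139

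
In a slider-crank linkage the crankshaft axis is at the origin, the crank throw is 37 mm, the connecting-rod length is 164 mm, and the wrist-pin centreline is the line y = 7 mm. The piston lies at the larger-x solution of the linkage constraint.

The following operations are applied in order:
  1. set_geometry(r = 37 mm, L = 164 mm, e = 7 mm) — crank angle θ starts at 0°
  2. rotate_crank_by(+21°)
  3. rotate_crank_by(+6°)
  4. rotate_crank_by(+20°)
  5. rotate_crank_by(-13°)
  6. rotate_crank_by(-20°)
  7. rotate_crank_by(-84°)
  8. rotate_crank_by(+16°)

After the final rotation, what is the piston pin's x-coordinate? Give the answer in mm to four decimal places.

181.5351

set_geometry: r = 37 mm, L = 164 mm, e = 7 mm; θ ← 0°
rotate_crank_by(+21°): θ ← 0° +21° = 21°
rotate_crank_by(+6°): θ ← 21° +6° = 27°
rotate_crank_by(+20°): θ ← 27° +20° = 47°
rotate_crank_by(-13°): θ ← 47° -13° = 34°
rotate_crank_by(-20°): θ ← 34° -20° = 14°
rotate_crank_by(-84°): θ ← 14° -84° = -70°
rotate_crank_by(+16°): θ ← -70° +16° = -54°
crank pin P = (r cos θ, r sin θ) = (21.748054, -29.933629)
h = r sin θ − e = -29.933629 − 7 = -36.933629
x = r cos θ + √(L² − h²) = 21.748054 + √(26896.0 − 1364.0929) = 21.748054 + 159.787068 = 181.535122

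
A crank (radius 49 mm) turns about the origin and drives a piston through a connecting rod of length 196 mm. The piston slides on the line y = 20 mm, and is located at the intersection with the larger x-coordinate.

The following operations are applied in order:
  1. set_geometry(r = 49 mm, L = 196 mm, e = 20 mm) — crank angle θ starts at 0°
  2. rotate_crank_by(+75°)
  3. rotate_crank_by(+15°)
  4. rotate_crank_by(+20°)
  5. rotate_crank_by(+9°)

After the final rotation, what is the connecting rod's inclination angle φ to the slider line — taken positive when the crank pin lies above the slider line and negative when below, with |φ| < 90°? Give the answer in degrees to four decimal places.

6.6967

set_geometry: r = 49 mm, L = 196 mm, e = 20 mm; θ ← 0°
rotate_crank_by(+75°): θ ← 0° +75° = 75°
rotate_crank_by(+15°): θ ← 75° +15° = 90°
rotate_crank_by(+20°): θ ← 90° +20° = 110°
rotate_crank_by(+9°): θ ← 110° +9° = 119°
crank pin P = (r cos θ, r sin θ) = (-23.755671, 42.856366)
h = r sin θ − e = 42.856366 − 20 = 22.856366
sin φ = h / L = 22.856366 / 196 = 0.11661411
φ = arcsin(0.11661411) = 6.696733°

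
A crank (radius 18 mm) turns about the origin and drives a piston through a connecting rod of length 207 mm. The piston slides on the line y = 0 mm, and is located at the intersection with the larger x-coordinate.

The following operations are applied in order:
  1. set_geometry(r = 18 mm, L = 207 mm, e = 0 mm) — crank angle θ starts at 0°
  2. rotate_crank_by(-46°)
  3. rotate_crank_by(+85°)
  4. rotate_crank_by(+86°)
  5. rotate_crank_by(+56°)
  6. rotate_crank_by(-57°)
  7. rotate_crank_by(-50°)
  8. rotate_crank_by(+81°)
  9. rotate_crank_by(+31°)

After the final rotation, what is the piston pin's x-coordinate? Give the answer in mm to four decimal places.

189.0901

set_geometry: r = 18 mm, L = 207 mm, e = 0 mm; θ ← 0°
rotate_crank_by(-46°): θ ← 0° -46° = -46°
rotate_crank_by(+85°): θ ← -46° +85° = 39°
rotate_crank_by(+86°): θ ← 39° +86° = 125°
rotate_crank_by(+56°): θ ← 125° +56° = 181°
rotate_crank_by(-57°): θ ← 181° -57° = 124°
rotate_crank_by(-50°): θ ← 124° -50° = 74°
rotate_crank_by(+81°): θ ← 74° +81° = 155°
rotate_crank_by(+31°): θ ← 155° +31° = 186°
crank pin P = (r cos θ, r sin θ) = (-17.901394, -1.881512)
h = r sin θ − e = -1.881512 − 0 = -1.881512
x = r cos θ + √(L² − h²) = -17.901394 + √(42849.0 − 3.5401) = -17.901394 + 206.991449 = 189.090055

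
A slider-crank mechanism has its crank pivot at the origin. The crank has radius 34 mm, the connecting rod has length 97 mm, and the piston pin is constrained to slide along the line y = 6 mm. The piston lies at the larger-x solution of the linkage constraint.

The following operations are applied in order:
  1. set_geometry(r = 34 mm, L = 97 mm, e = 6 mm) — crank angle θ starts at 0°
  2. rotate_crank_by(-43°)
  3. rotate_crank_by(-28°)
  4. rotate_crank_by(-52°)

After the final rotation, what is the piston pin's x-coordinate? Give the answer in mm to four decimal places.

72.1340

set_geometry: r = 34 mm, L = 97 mm, e = 6 mm; θ ← 0°
rotate_crank_by(-43°): θ ← 0° -43° = -43°
rotate_crank_by(-28°): θ ← -43° -28° = -71°
rotate_crank_by(-52°): θ ← -71° -52° = -123°
crank pin P = (r cos θ, r sin θ) = (-18.517727, -28.514799)
h = r sin θ − e = -28.514799 − 6 = -34.514799
x = r cos θ + √(L² − h²) = -18.517727 + √(9409.0 − 1191.2714) = -18.517727 + 90.651689 = 72.133961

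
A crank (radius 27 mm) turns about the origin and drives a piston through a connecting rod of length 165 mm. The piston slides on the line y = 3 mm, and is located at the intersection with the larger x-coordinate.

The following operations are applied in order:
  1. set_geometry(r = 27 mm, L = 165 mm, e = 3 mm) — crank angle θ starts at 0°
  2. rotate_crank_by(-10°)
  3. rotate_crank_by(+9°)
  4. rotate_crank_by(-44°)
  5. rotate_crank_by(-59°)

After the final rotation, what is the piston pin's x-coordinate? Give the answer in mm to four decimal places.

155.8642

set_geometry: r = 27 mm, L = 165 mm, e = 3 mm; θ ← 0°
rotate_crank_by(-10°): θ ← 0° -10° = -10°
rotate_crank_by(+9°): θ ← -10° +9° = -1°
rotate_crank_by(-44°): θ ← -1° -44° = -45°
rotate_crank_by(-59°): θ ← -45° -59° = -104°
crank pin P = (r cos θ, r sin θ) = (-6.531891, -26.197985)
h = r sin θ − e = -26.197985 − 3 = -29.197985
x = r cos θ + √(L² − h²) = -6.531891 + √(27225.0 − 852.5223) = -6.531891 + 162.396052 = 155.864161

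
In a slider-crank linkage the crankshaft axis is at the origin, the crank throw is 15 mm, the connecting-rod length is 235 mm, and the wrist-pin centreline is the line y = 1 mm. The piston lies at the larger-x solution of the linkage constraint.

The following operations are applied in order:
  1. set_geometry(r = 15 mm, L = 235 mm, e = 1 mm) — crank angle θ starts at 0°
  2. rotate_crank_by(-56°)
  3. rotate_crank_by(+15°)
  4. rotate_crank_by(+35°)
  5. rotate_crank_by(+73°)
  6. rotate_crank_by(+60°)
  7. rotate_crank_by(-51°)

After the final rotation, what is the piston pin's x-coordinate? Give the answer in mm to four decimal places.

set_geometry: r = 15 mm, L = 235 mm, e = 1 mm; θ ← 0°
rotate_crank_by(-56°): θ ← 0° -56° = -56°
rotate_crank_by(+15°): θ ← -56° +15° = -41°
rotate_crank_by(+35°): θ ← -41° +35° = -6°
rotate_crank_by(+73°): θ ← -6° +73° = 67°
rotate_crank_by(+60°): θ ← 67° +60° = 127°
rotate_crank_by(-51°): θ ← 127° -51° = 76°
crank pin P = (r cos θ, r sin θ) = (3.628828, 14.554436)
h = r sin θ − e = 14.554436 − 1 = 13.554436
x = r cos θ + √(L² − h²) = 3.628828 + √(55225.0 − 183.7227) = 3.628828 + 234.608775 = 238.237603

238.2376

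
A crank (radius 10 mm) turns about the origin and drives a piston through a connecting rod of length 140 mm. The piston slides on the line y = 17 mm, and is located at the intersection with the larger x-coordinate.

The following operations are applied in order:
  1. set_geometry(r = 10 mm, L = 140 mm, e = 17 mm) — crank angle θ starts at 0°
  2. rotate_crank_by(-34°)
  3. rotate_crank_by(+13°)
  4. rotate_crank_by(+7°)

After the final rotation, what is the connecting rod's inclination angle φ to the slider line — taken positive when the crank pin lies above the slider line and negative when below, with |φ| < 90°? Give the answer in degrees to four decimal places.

set_geometry: r = 10 mm, L = 140 mm, e = 17 mm; θ ← 0°
rotate_crank_by(-34°): θ ← 0° -34° = -34°
rotate_crank_by(+13°): θ ← -34° +13° = -21°
rotate_crank_by(+7°): θ ← -21° +7° = -14°
crank pin P = (r cos θ, r sin θ) = (9.702957, -2.419219)
h = r sin θ − e = -2.419219 − 17 = -19.419219
sin φ = h / L = -19.419219 / 140 = -0.13870871
φ = arcsin(-0.13870871) = -7.973132°

-7.9731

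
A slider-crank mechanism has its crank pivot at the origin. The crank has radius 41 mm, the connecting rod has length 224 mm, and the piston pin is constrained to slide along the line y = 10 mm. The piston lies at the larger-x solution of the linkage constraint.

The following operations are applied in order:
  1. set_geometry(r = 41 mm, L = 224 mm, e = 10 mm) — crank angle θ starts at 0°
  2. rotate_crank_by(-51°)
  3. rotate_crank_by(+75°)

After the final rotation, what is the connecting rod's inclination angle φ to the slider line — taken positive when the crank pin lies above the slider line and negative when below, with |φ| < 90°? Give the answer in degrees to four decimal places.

set_geometry: r = 41 mm, L = 224 mm, e = 10 mm; θ ← 0°
rotate_crank_by(-51°): θ ← 0° -51° = -51°
rotate_crank_by(+75°): θ ← -51° +75° = 24°
crank pin P = (r cos θ, r sin θ) = (37.455364, 16.676202)
h = r sin θ − e = 16.676202 − 10 = 6.676202
sin φ = h / L = 6.676202 / 224 = 0.02980447
φ = arcsin(0.02980447) = 1.707924°

1.7079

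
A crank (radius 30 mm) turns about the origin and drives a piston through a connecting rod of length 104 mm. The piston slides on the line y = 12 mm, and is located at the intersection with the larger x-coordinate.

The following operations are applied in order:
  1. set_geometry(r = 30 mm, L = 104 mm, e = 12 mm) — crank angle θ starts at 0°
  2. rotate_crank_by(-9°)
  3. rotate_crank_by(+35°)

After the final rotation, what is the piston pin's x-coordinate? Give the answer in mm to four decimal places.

set_geometry: r = 30 mm, L = 104 mm, e = 12 mm; θ ← 0°
rotate_crank_by(-9°): θ ← 0° -9° = -9°
rotate_crank_by(+35°): θ ← -9° +35° = 26°
crank pin P = (r cos θ, r sin θ) = (26.963821, 13.151134)
h = r sin θ − e = 13.151134 − 12 = 1.151134
x = r cos θ + √(L² − h²) = 26.963821 + √(10816.0 − 1.3251) = 26.963821 + 103.993629 = 130.957450

130.9575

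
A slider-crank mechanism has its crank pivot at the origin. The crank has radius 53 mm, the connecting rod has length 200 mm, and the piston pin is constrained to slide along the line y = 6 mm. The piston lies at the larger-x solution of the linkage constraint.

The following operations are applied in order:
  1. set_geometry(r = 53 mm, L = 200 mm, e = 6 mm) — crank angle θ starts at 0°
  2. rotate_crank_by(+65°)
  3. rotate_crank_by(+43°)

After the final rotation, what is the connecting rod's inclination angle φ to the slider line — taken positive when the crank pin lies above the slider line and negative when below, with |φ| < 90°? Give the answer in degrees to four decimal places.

set_geometry: r = 53 mm, L = 200 mm, e = 6 mm; θ ← 0°
rotate_crank_by(+65°): θ ← 0° +65° = 65°
rotate_crank_by(+43°): θ ← 65° +43° = 108°
crank pin P = (r cos θ, r sin θ) = (-16.377901, 50.405995)
h = r sin θ − e = 50.405995 − 6 = 44.405995
sin φ = h / L = 44.405995 / 200 = 0.22202998
φ = arcsin(0.22202998) = 12.828291°

12.8283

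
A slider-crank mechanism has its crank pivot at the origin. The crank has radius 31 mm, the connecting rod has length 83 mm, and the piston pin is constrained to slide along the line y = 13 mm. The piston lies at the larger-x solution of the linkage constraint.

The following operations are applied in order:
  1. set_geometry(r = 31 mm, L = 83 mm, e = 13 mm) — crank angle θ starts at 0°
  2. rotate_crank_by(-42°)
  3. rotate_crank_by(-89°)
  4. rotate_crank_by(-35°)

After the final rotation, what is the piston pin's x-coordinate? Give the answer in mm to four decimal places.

set_geometry: r = 31 mm, L = 83 mm, e = 13 mm; θ ← 0°
rotate_crank_by(-42°): θ ← 0° -42° = -42°
rotate_crank_by(-89°): θ ← -42° -89° = -131°
rotate_crank_by(-35°): θ ← -131° -35° = -166°
crank pin P = (r cos θ, r sin θ) = (-30.079168, -7.499579)
h = r sin θ − e = -7.499579 − 13 = -20.499579
x = r cos θ + √(L² − h²) = -30.079168 + √(6889.0 − 420.2327) = -30.079168 + 80.428647 = 50.349480

50.3495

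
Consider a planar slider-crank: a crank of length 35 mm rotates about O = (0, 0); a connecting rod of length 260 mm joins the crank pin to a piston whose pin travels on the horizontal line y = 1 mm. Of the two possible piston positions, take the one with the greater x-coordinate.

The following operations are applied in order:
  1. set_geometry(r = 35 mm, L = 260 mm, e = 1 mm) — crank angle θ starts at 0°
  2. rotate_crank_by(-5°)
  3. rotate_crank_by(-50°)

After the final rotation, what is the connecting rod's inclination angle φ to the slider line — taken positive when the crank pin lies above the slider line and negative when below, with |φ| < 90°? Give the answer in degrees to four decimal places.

-6.5527

set_geometry: r = 35 mm, L = 260 mm, e = 1 mm; θ ← 0°
rotate_crank_by(-5°): θ ← 0° -5° = -5°
rotate_crank_by(-50°): θ ← -5° -50° = -55°
crank pin P = (r cos θ, r sin θ) = (20.075175, -28.670322)
h = r sin θ − e = -28.670322 − 1 = -29.670322
sin φ = h / L = -29.670322 / 260 = -0.11411662
φ = arcsin(-0.11411662) = -6.552676°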